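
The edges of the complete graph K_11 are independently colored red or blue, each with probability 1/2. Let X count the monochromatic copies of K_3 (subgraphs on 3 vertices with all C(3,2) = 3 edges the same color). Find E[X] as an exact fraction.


Let X = Σ_S X_S over the C(11, 3) = 165 subsets S of size 3, where X_S = 1 if the K_3 on S is monochromatic.
For a fixed S, the K_3 on S has C(3, 2) = 3 edges. P[all 3 edges red] = (1/2)^3, and likewise for blue, so P[monochromatic] = 2·(1/2)^3 = 2^{1 − 3} = 1/4.
By linearity of expectation: E[X] = C(11, 3) · 2^{1 − 3} = 165 · 1/4 = 165/4.
Numerically: E[X] ≈ 41.250.

E[X] = C(11,3)·2^(1−C(3,2)) = 165/4 ≈ 41.250.


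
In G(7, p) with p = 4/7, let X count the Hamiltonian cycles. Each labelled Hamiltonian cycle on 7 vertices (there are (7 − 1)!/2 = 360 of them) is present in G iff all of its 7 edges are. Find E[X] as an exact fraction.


K_7 has (7 − 1)!/2 = 360 labelled Hamiltonian cycles.
For each such Hamiltonian cycle H, let X_H = 1 if all 7 edges of H are present in G. Then P[X_H = 1] = p^{7} = (4/7)^{7} = 16384/823543.
Summing the indicators: E[X] = Σ_H E[X_H] = 360 · p^{7} = 360 · 16384/823543 = 5898240/823543.
Numerically: E[X] ≈ 7.16.

E[X] = 360 · (4/7)^{7} = 5898240/823543 ≈ 7.16.


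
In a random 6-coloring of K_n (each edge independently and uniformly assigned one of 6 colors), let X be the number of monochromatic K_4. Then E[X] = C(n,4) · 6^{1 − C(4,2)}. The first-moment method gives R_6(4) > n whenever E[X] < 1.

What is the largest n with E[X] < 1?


We need C(n, 4) · 6^{1 − 6} < 1, i.e. C(n, 4) < 6^{6 − 1} = 7776.
Check values of n near the boundary:
  n = 21: C(21, 4) = 5985; 5985 < 7776? YES
  n = 22: C(22, 4) = 7315; 7315 < 7776? YES
  n = 23: C(23, 4) = 8855; 8855 < 7776? NO
  n = 24: C(24, 4) = 10626; 10626 < 7776? NO
The largest n with C(n, 4) < 7776 is n = 22 (where E[X] = 7315/7776 ≈ 0.94072). Hence R_6(4) > 22, i.e. R_6(4) ≥ 23.

Largest n = 22; hence R_6(4) > 22.


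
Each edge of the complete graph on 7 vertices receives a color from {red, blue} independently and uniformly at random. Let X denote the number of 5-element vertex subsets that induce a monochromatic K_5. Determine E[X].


Let X = Σ_S X_S over the C(7, 5) = 21 subsets S of size 5, where X_S = 1 if the K_5 on S is monochromatic.
For a fixed S, the K_5 on S has C(5, 2) = 10 edges. P[all 10 edges red] = (1/2)^10, and likewise for blue, so P[monochromatic] = 2·(1/2)^10 = 2^{1 − 10} = 1/512.
By linearity: E[X] = C(7, 5) · 2^{1 − 10} = 21 · 1/512 = 21/512.
Numerically: E[X] ≈ 0.041016.

E[X] = C(7,5)·2^(1−C(5,2)) = 21/512 ≈ 0.041016.


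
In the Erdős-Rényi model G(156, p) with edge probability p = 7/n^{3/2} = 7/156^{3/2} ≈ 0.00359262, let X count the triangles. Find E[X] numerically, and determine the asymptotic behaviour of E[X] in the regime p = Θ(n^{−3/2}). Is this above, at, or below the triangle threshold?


Number of potential triangles: C(156, 3) = 620620.
Each occurs with probability p³ ≈ (0.00359262)³ ≈ 4.63696083e-08.
By linearity: E[X] = C(156, 3)·p³ ≈ 620620 · 4.63696083e-08 ≈ 0.028778.
Since α = 3/2 > 1, p = c/n^{3/2} = o(1/n) is below the triangle threshold p ~ 1/n. Asymptotically E[X] ~ (c³/6)·n^{3(1−α)} = (7³/6)·n^{-1.5} → 0, so by Markov's inequality G has no triangles w.h.p.

E[X] ≈ 0.028778; in regime p = Θ(1/n^{3/2}) E[X] tends to 0 (below the triangle threshold p ~ 1/n).


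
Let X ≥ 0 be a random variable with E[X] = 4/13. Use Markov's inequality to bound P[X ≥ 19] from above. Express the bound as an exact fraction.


μ = E[X] = 4/13, a = 19.
Markov: P[X ≥ 19] ≤ μ/a = (4/13)/19 = 4/247.
Numerically: ≈ 0.01619.
(Since a = 19 > μ = 0.30769, the bound 4/247 is < 1 and informative.)

P[X ≥ 19] ≤ 4/247 ≈ 0.01619.


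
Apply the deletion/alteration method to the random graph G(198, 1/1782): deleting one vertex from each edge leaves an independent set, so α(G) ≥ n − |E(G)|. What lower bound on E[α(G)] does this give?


E[|E(G)|] = C(198, 2)·p = 19503 · (1/1782) = 197/18.
E[α(G)] ≥ n − E[|E(G)|] = 198 − 197/18 = 3367/18.
Numerically: ≈ 187.055556.
(This is only a lower bound; the true E[α(G)] may be larger.)

E[α(G)] ≥ 3367/18 ≈ 187.055556.


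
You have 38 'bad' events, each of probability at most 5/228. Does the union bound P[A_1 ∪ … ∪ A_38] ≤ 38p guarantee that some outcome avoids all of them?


Union bound: P[∪_{i=1}^{38} A_i] ≤ Σ_i P[A_i] ≤ 38·p = 38·(5/228) = 5/6.
Numerically: 5/6 ≈ 0.833333.
Is 5/6 < 1? YES.
Since P[∪ A_i] ≤ 5/6 < 1, the complement has P[∩ A_i^c] ≥ 1 − 5/6 = 1/6 > 0, so some outcome avoids every A_i.

38·p = 5/6 ≈ 0.833333; existence CERTIFIED by the union bound.


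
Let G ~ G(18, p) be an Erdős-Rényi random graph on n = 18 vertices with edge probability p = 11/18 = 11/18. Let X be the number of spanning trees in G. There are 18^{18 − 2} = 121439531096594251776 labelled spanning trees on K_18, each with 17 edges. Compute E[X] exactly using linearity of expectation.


K_18 has 18^{18 − 2} = 121439531096594251776 labelled spanning trees.
For each such spanning tree H, let X_H = 1 if all 17 edges of H are present in G. Then P[X_H = 1] = p^{17} = (11/18)^{17} = 505447028499293771/2185911559738696531968.
Summing the indicators: E[X] = Σ_H E[X_H] = 121439531096594251776 · p^{17} = 121439531096594251776 · 505447028499293771/2185911559738696531968 = 505447028499293771/18.
Numerically: E[X] ≈ 2.808e+16.

E[X] = 121439531096594251776 · (11/18)^{17} = 505447028499293771/18 ≈ 2.808e+16.


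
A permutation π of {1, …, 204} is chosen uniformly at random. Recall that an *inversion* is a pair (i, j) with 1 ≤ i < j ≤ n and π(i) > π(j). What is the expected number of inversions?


Write X = Σ X_I over the C(204, 2) = 20706 pairs i < j, with X_I the indicator of one inversion.
There are 20706 indicators.
For each fixed pair i < j, the values π(i) and π(j) are two distinct elements of {1, …, 204} in uniformly random order; by symmetry P[π(i) > π(j)] = 1/2.
By linearity: E[X] = 20706 · (1/2) = C(204, 2) · (1/2) = 20706/2 = 10353 ≈ 10353.0000.

E[X] = 10353 = 10353.0000.


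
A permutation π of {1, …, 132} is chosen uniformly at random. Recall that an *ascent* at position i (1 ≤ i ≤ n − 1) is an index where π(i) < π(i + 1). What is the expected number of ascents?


Write X = Σ X_I over i = 1, …, 131, with X_I the indicator of one ascent.
There are 131 indicators.
For each fixed i, the pair (π(i), π(i+1)) is a uniformly random ordered pair of distinct values from {1, …, 132}; by symmetry P[π(i) < π(i+1)] = 1/2.
By linearity: E[X] = 131 · (1/2) = (132 − 1) · (1/2) = 131/2 ≈ 65.500000.

E[X] = 131/2 = 65.500000.


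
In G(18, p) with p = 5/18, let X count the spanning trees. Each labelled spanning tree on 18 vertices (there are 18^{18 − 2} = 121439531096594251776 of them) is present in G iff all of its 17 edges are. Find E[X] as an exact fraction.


K_18 has 18^{18 − 2} = 121439531096594251776 labelled spanning trees.
For each such spanning tree H, let X_H = 1 if all 17 edges of H are present in G. Then P[X_H = 1] = p^{17} = (5/18)^{17} = 762939453125/2185911559738696531968.
By linearity of expectation: E[X] = Σ_H E[X_H] = 121439531096594251776 · p^{17} = 121439531096594251776 · 762939453125/2185911559738696531968 = 762939453125/18.
Numerically: E[X] ≈ 4.239e+10.

E[X] = 121439531096594251776 · (5/18)^{17} = 762939453125/18 ≈ 4.239e+10.


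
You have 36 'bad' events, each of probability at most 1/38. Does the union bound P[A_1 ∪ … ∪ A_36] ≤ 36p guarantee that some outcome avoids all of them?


Union bound: P[∪_{i=1}^{36} A_i] ≤ Σ_i P[A_i] ≤ 36·p = 36·(1/38) = 18/19.
Numerically: 18/19 ≈ 0.9474.
Is 18/19 < 1? YES.
Since P[∪ A_i] ≤ 18/19 < 1, the complement has P[∩ A_i^c] ≥ 1 − 18/19 = 1/19 > 0, so some outcome avoids every A_i.

36·p = 18/19 ≈ 0.9474; existence CERTIFIED by the union bound.


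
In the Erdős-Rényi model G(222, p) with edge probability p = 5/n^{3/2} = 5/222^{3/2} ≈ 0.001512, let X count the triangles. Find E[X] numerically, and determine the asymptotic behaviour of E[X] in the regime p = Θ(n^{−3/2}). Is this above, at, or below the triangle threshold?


Number of potential triangles: C(222, 3) = 1798940.
Each occurs with probability p³ ≈ (0.001512)³ ≈ 3.453994e-09.
By linearity: E[X] = C(222, 3)·p³ ≈ 1798940 · 3.453994e-09 ≈ 0.0062.
Since α = 3/2 > 1, p = c/n^{3/2} = o(1/n) is below the triangle threshold p ~ 1/n. Asymptotically E[X] ~ (c³/6)·n^{3(1−α)} = (5³/6)·n^{-1.5} → 0, so by Markov's inequality G has no triangles w.h.p.

E[X] ≈ 0.0062; in regime p = Θ(1/n^{3/2}) E[X] tends to 0 (below the triangle threshold p ~ 1/n).


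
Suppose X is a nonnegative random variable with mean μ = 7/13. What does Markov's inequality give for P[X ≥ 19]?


μ = E[X] = 7/13, a = 19.
Markov: P[X ≥ 19] ≤ μ/a = (7/13)/19 = 7/247.
Numerically: ≈ 0.028.
(Since a = 19 > μ = 0.538, the bound 7/247 is < 1 and informative.)

P[X ≥ 19] ≤ 7/247 ≈ 0.028.


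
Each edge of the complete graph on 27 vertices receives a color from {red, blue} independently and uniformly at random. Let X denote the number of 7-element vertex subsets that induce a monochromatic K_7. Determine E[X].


Let X = Σ_S X_S over the C(27, 7) = 888030 subsets S of size 7, where X_S = 1 if the K_7 on S is monochromatic.
For a fixed S, the K_7 on S has C(7, 2) = 21 edges. P[all 21 edges red] = (1/2)^21, and likewise for blue, so P[monochromatic] = 2·(1/2)^21 = 2^{1 − 21} = 1/1048576.
By linearity: E[X] = C(27, 7) · 2^{1 − 21} = 888030 · 1/1048576 = 444015/524288.
Numerically: E[X] ≈ 0.847.

E[X] = C(27,7)·2^(1−C(7,2)) = 444015/524288 ≈ 0.847.


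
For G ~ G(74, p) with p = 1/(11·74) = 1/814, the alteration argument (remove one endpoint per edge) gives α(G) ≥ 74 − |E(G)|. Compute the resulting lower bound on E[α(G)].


E[|E(G)|] = C(74, 2)·p = 2701 · (1/814) = 73/22.
E[α(G)] ≥ n − E[|E(G)|] = 74 − 73/22 = 1555/22.
Numerically: ≈ 70.681818.
(This is only a lower bound; the true E[α(G)] may be larger.)

E[α(G)] ≥ 1555/22 ≈ 70.681818.


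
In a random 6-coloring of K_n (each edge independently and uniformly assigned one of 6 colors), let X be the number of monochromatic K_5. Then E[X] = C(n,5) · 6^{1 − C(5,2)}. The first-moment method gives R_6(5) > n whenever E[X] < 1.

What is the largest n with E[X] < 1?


We need C(n, 5) · 6^{1 − 10} < 1, i.e. C(n, 5) < 6^{10 − 1} = 10077696.
Check values of n near the boundary:
  n = 61: C(61, 5) = 5949147; 5949147 < 10077696? YES
  n = 62: C(62, 5) = 6471002; 6471002 < 10077696? YES
  n = 63: C(63, 5) = 7028847; 7028847 < 10077696? YES
  n = 64: C(64, 5) = 7624512; 7624512 < 10077696? YES
  n = 65: C(65, 5) = 8259888; 8259888 < 10077696? YES
  n = 66: C(66, 5) = 8936928; 8936928 < 10077696? YES
  n = 67: C(67, 5) = 9657648; 9657648 < 10077696? YES
  n = 68: C(68, 5) = 10424128; 10424128 < 10077696? NO
  n = 69: C(69, 5) = 11238513; 11238513 < 10077696? NO
The largest n with C(n, 5) < 10077696 is n = 67 (where E[X] = 67067/69984 ≈ 0.958319). Hence R_6(5) > 67, i.e. R_6(5) ≥ 68.

Largest n = 67; hence R_6(5) > 67.


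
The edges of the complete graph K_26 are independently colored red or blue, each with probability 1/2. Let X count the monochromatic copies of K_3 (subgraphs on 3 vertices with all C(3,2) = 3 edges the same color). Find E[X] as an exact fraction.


Let X = Σ_S X_S over the C(26, 3) = 2600 subsets S of size 3, where X_S = 1 if the K_3 on S is monochromatic.
For a fixed S, the K_3 on S has C(3, 2) = 3 edges. P[all 3 edges red] = (1/2)^3, and likewise for blue, so P[monochromatic] = 2·(1/2)^3 = 2^{1 − 3} = 1/4.
By linearity of expectation: E[X] = C(26, 3) · 2^{1 − 3} = 2600 · 1/4 = 650.
Numerically: E[X] ≈ 650.0000.

E[X] = C(26,3)·2^(1−C(3,2)) = 650 ≈ 650.0000.


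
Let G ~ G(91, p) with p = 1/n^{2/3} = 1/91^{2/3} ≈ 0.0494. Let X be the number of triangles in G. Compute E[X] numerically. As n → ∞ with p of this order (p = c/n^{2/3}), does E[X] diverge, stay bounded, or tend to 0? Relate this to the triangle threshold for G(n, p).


Number of potential triangles: C(91, 3) = 121485.
Each occurs with probability p³ ≈ (0.0494)³ ≈ 1.20758e-04.
By linearity: E[X] = C(91, 3)·p³ ≈ 121485 · 1.20758e-04 ≈ 14.670.
Since α = 2/3 < 1, p = c/n^{2/3} ≫ 1/n is above the triangle threshold p ~ 1/n. Asymptotically E[X] ~ (c³/6)·n^{3(1−α)} = (1³/6)·n^{1} → ∞; triangles are abundant w.h.p.

E[X] ≈ 14.670; in regime p = Θ(1/n^{2/3}) E[X] diverges (above the triangle threshold p ~ 1/n).


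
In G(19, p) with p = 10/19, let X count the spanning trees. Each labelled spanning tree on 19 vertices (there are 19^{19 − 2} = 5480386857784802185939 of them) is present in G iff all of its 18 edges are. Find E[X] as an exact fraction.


K_19 has 19^{19 − 2} = 5480386857784802185939 labelled spanning trees.
For each such spanning tree H, let X_H = 1 if all 18 edges of H are present in G. Then P[X_H = 1] = p^{18} = (10/19)^{18} = 1000000000000000000/104127350297911241532841.
By linearity: E[X] = Σ_H E[X_H] = 5480386857784802185939 · p^{18} = 5480386857784802185939 · 1000000000000000000/104127350297911241532841 = 1000000000000000000/19.
Numerically: E[X] ≈ 5.26316e+16.

E[X] = 5480386857784802185939 · (10/19)^{18} = 1000000000000000000/19 ≈ 5.26316e+16.


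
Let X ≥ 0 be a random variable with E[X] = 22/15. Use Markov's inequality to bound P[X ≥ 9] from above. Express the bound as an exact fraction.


μ = E[X] = 22/15, a = 9.
Markov: P[X ≥ 9] ≤ μ/a = (22/15)/9 = 22/135.
Numerically: ≈ 0.1630.
(Since a = 9 > μ = 1.4667, the bound 22/135 is < 1 and informative.)

P[X ≥ 9] ≤ 22/135 ≈ 0.1630.


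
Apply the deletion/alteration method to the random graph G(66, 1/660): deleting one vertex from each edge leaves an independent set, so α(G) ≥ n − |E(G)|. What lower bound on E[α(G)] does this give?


E[|E(G)|] = C(66, 2)·p = 2145 · (1/660) = 13/4.
E[α(G)] ≥ n − E[|E(G)|] = 66 − 13/4 = 251/4.
Numerically: ≈ 62.7500.
(This is only a lower bound; the true E[α(G)] may be larger.)

E[α(G)] ≥ 251/4 ≈ 62.7500.


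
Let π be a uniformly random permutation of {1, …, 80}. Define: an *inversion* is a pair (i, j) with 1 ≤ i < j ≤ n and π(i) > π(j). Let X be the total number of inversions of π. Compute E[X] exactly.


Write X = Σ X_I over the C(80, 2) = 3160 pairs i < j, with X_I the indicator of one inversion.
There are 3160 indicators.
For each fixed pair i < j, the values π(i) and π(j) are two distinct elements of {1, …, 80} in uniformly random order; by symmetry P[π(i) > π(j)] = 1/2.
By linearity: E[X] = 3160 · (1/2) = C(80, 2) · (1/2) = 3160/2 = 1580 ≈ 1580.00000.

E[X] = 1580 = 1580.00000.


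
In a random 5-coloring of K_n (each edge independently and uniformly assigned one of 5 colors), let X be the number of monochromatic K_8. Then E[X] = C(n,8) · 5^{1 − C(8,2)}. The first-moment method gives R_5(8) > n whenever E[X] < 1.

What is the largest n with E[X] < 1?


We need C(n, 8) · 5^{1 − 28} < 1, i.e. C(n, 8) < 5^{28 − 1} = 7450580596923828125.
Check values of n near the boundary:
  n = 859: C(859, 8) = 7115855595170747139; 7115855595170747139 < 7450580596923828125? YES
  n = 860: C(860, 8) = 7182671140665308145; 7182671140665308145 < 7450580596923828125? YES
  n = 861: C(861, 8) = 7250034996615275865; 7250034996615275865 < 7450580596923828125? YES
  n = 862: C(862, 8) = 7317951015318931845; 7317951015318931845 < 7450580596923828125? YES
  n = 863: C(863, 8) = 7386423071602617757; 7386423071602617757 < 7450580596923828125? YES
  n = 864: C(864, 8) = 7455455062926006708; 7455455062926006708 < 7450580596923828125? NO
  n = 865: C(865, 8) = 7525050909487743060; 7525050909487743060 < 7450580596923828125? NO
The largest n with C(n, 8) < 7450580596923828125 is n = 863 (where E[X] = 7386423071602617757/7450580596923828125 ≈ 0.99139). Hence R_5(8) > 863, i.e. R_5(8) ≥ 864.

Largest n = 863; hence R_5(8) > 863.


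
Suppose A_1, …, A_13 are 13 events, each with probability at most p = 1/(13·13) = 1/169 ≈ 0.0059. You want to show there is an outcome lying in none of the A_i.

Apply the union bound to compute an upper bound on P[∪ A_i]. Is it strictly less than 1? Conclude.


Union bound: P[∪_{i=1}^{13} A_i] ≤ Σ_i P[A_i] ≤ 13·p = 13·(1/169) = 1/13.
Numerically: 1/13 ≈ 0.0769.
Is 1/13 < 1? YES.
Since P[∪ A_i] ≤ 1/13 < 1, the complement has P[∩ A_i^c] ≥ 1 − 1/13 = 12/13 > 0, so some outcome avoids every A_i.

13·p = 1/13 ≈ 0.0769; existence CERTIFIED by the union bound.


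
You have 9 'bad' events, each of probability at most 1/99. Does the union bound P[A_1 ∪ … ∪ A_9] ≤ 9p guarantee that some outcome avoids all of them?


Union bound: P[∪_{i=1}^{9} A_i] ≤ Σ_i P[A_i] ≤ 9·p = 9·(1/99) = 1/11.
Numerically: 1/11 ≈ 0.0909.
Is 1/11 < 1? YES.
Since P[∪ A_i] ≤ 1/11 < 1, the complement has P[∩ A_i^c] ≥ 1 − 1/11 = 10/11 > 0, so some outcome avoids every A_i.

9·p = 1/11 ≈ 0.0909; existence CERTIFIED by the union bound.


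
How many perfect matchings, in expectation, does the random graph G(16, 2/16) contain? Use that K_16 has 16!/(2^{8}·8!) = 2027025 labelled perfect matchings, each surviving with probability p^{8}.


K_16 has 16!/(2^{8}·8!) = 2027025 labelled perfect matchings.
For each such perfect matching H, let X_H = 1 if all 8 edges of H are present in G. Then P[X_H = 1] = p^{8} = (1/8)^{8} = 1/16777216.
By linearity: E[X] = Σ_H E[X_H] = 2027025 · p^{8} = 2027025 · 1/16777216 = 2027025/16777216.
Numerically: E[X] ≈ 0.1208.

E[X] = 2027025 · (1/8)^{8} = 2027025/16777216 ≈ 0.1208.


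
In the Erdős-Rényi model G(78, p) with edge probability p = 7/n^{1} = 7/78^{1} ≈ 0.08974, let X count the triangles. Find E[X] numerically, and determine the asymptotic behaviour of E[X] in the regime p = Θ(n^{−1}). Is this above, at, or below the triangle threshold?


Number of potential triangles: C(78, 3) = 76076.
Each occurs with probability p³ ≈ (0.08974)³ ≈ 7.227870e-04.
By linearity: E[X] = C(78, 3)·p³ ≈ 76076 · 7.227870e-04 ≈ 54.9867.
Here α = 1, so p = 7/n is exactly at the triangle threshold p ~ 1/n. Asymptotically E[X] → c³/6 = 7³/6 = 343/6 ≈ 57.1667, a bounded constant. In this regime the triangle count is asymptotically Poisson(c³/6).

E[X] ≈ 54.9867; in regime p = Θ(1/n^{1}) E[X] stays bounded (at the triangle threshold p ~ 1/n).


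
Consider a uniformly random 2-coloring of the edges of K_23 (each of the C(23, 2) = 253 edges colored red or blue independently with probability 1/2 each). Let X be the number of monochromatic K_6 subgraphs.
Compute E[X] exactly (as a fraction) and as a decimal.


Let X = Σ_S X_S over the C(23, 6) = 100947 subsets S of size 6, where X_S = 1 if the K_6 on S is monochromatic.
For a fixed S, the K_6 on S has C(6, 2) = 15 edges. P[all 15 edges red] = (1/2)^15, and likewise for blue, so P[monochromatic] = 2·(1/2)^15 = 2^{1 − 15} = 1/16384.
By linearity of expectation: E[X] = C(23, 6) · 2^{1 − 15} = 100947 · 1/16384 = 100947/16384.
Numerically: E[X] ≈ 6.16132.

E[X] = C(23,6)·2^(1−C(6,2)) = 100947/16384 ≈ 6.16132.


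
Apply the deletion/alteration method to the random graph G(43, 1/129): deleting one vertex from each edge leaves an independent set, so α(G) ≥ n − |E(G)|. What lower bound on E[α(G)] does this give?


E[|E(G)|] = C(43, 2)·p = 903 · (1/129) = 7.
E[α(G)] ≥ n − E[|E(G)|] = 43 − 7 = 36.
Numerically: ≈ 36.00000.
(This is only a lower bound; the true E[α(G)] may be larger.)

E[α(G)] ≥ 36 ≈ 36.00000.


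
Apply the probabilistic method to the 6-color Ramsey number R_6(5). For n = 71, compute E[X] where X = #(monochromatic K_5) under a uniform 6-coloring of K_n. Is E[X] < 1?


E[X] = C(71, 5) · 6^{1 − 10} = 13019909 · 6^{−9} = 13019909/10077696.
As a reduced fraction: E[X] = 13019909/10077696 ≈ 1.29195.
Is E[X] < 1? NO.
Since E[X] ≥ 1, the first-moment bound is inconclusive at n = 71; it does NOT by itself certify R_6(5) > 71.

E[X] = 13019909/10077696 ≈ 1.29195; E[X] ≥ 1; first-moment method inconclusive here.


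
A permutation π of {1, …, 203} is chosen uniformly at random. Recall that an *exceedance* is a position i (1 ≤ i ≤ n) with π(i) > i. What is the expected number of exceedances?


Write X = Σ_{i=1}^{203} X_i, where X_i = 1_{π(i) > i}.
For each fixed i, π(i) is uniform over {1, …, 203} (marginal of a uniform permutation), so P[π(i) > i] = (n − i)/n. Summing: Σ_{i=1}^{203} (n − i)/n = (0 + 1 + … + 202)/203 = 203(203 − 1)/(2·203) = (203 − 1)/2.
Hence E[X] = Σ_{i=1}^{203} (203 − i)/203 = 101 ≈ 101.000.

E[X] = 101 = 101.000.


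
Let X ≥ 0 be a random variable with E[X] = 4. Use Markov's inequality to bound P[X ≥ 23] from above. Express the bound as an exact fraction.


μ = E[X] = 4, a = 23.
Markov: P[X ≥ 23] ≤ μ/a = (4)/23 = 4/23.
Numerically: ≈ 0.173913.
(Since a = 23 > μ = 4.000000, the bound 4/23 is < 1 and informative.)

P[X ≥ 23] ≤ 4/23 ≈ 0.173913.


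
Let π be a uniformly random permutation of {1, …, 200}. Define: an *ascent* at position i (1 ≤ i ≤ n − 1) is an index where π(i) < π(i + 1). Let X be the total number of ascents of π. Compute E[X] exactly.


Write X = Σ X_I over i = 1, …, 199, with X_I the indicator of one ascent.
There are 199 indicators.
For each fixed i, the pair (π(i), π(i+1)) is a uniformly random ordered pair of distinct values from {1, …, 200}; by symmetry P[π(i) < π(i+1)] = 1/2.
By linearity: E[X] = 199 · (1/2) = (200 − 1) · (1/2) = 199/2 ≈ 99.50000.

E[X] = 199/2 = 99.50000.


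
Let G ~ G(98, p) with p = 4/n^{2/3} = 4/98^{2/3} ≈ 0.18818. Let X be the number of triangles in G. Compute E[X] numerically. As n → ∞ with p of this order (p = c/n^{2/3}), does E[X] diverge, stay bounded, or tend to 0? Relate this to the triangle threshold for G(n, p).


Number of potential triangles: C(98, 3) = 152096.
Each occurs with probability p³ ≈ (0.18818)³ ≈ 6.6638900e-03.
By linearity: E[X] = C(98, 3)·p³ ≈ 152096 · 6.6638900e-03 ≈ 1013.55102.
Since α = 2/3 < 1, p = c/n^{2/3} ≫ 1/n is above the triangle threshold p ~ 1/n. Asymptotically E[X] ~ (c³/6)·n^{3(1−α)} = (4³/6)·n^{1} → ∞; triangles are abundant w.h.p.

E[X] ≈ 1013.55102; in regime p = Θ(1/n^{2/3}) E[X] diverges (above the triangle threshold p ~ 1/n).


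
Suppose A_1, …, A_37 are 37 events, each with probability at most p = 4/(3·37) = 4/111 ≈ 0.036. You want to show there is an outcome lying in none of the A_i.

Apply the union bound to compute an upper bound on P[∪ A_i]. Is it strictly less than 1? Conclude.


Union bound: P[∪_{i=1}^{37} A_i] ≤ Σ_i P[A_i] ≤ 37·p = 37·(4/111) = 4/3.
Numerically: 4/3 ≈ 1.333.
Is 4/3 < 1? NO.
Since the bound 4/3 is ≥ 1, the union bound is uninformative here; it does NOT by itself certify existence.

37·p = 4/3 ≈ 1.333; existence NOT certified by the union bound.


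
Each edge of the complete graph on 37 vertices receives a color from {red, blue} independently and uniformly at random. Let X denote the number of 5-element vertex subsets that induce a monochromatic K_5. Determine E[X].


Let X = Σ_S X_S over the C(37, 5) = 435897 subsets S of size 5, where X_S = 1 if the K_5 on S is monochromatic.
For a fixed S, the K_5 on S has C(5, 2) = 10 edges. P[all 10 edges red] = (1/2)^10, and likewise for blue, so P[monochromatic] = 2·(1/2)^10 = 2^{1 − 10} = 1/512.
By linearity of expectation: E[X] = C(37, 5) · 2^{1 − 10} = 435897 · 1/512 = 435897/512.
Numerically: E[X] ≈ 851.361.

E[X] = C(37,5)·2^(1−C(5,2)) = 435897/512 ≈ 851.361.


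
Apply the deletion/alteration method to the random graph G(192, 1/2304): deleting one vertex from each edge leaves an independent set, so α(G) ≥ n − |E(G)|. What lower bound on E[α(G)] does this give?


E[|E(G)|] = C(192, 2)·p = 18336 · (1/2304) = 191/24.
E[α(G)] ≥ n − E[|E(G)|] = 192 − 191/24 = 4417/24.
Numerically: ≈ 184.042.
(This is only a lower bound; the true E[α(G)] may be larger.)

E[α(G)] ≥ 4417/24 ≈ 184.042.


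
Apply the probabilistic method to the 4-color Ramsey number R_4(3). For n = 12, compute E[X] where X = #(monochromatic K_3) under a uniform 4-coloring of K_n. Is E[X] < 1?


E[X] = C(12, 3) · 4^{1 − 3} = 220 · 4^{−2} = 220/16.
As a reduced fraction: E[X] = 55/4 ≈ 13.7500.
Is E[X] < 1? NO.
Since E[X] ≥ 1, the first-moment bound is inconclusive at n = 12; it does NOT by itself certify R_4(3) > 12.

E[X] = 55/4 ≈ 13.7500; E[X] ≥ 1; first-moment method inconclusive here.


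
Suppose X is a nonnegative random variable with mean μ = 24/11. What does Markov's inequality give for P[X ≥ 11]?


μ = E[X] = 24/11, a = 11.
Markov: P[X ≥ 11] ≤ μ/a = (24/11)/11 = 24/121.
Numerically: ≈ 0.198347.
(Since a = 11 > μ = 2.181818, the bound 24/121 is < 1 and informative.)

P[X ≥ 11] ≤ 24/121 ≈ 0.198347.


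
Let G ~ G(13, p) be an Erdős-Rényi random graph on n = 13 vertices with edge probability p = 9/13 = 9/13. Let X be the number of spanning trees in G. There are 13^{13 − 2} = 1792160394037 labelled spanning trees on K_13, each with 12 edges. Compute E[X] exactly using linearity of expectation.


K_13 has 13^{13 − 2} = 1792160394037 labelled spanning trees.
For each such spanning tree H, let X_H = 1 if all 12 edges of H are present in G. Then P[X_H = 1] = p^{12} = (9/13)^{12} = 282429536481/23298085122481.
By linearity: E[X] = Σ_H E[X_H] = 1792160394037 · p^{12} = 1792160394037 · 282429536481/23298085122481 = 282429536481/13.
Numerically: E[X] ≈ 2.17e+10.

E[X] = 1792160394037 · (9/13)^{12} = 282429536481/13 ≈ 2.17e+10.


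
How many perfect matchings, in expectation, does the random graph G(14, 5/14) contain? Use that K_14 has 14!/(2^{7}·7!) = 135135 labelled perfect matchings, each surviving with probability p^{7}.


K_14 has 14!/(2^{7}·7!) = 135135 labelled perfect matchings.
For each such perfect matching H, let X_H = 1 if all 7 edges of H are present in G. Then P[X_H = 1] = p^{7} = (5/14)^{7} = 78125/105413504.
By linearity of expectation: E[X] = Σ_H E[X_H] = 135135 · p^{7} = 135135 · 78125/105413504 = 1508203125/15059072.
Numerically: E[X] ≈ 100.152.

E[X] = 135135 · (5/14)^{7} = 1508203125/15059072 ≈ 100.152.


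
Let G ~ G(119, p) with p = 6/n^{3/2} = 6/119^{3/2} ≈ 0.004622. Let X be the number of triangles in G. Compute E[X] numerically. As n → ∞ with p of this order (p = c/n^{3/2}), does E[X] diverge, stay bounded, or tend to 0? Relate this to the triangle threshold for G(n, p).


Number of potential triangles: C(119, 3) = 273819.
Each occurs with probability p³ ≈ (0.004622)³ ≈ 9.8739841e-08.
By linearity: E[X] = C(119, 3)·p³ ≈ 273819 · 9.8739841e-08 ≈ 0.02704.
Since α = 3/2 > 1, p = c/n^{3/2} = o(1/n) is below the triangle threshold p ~ 1/n. Asymptotically E[X] ~ (c³/6)·n^{3(1−α)} = (6³/6)·n^{-1.5} → 0, so by Markov's inequality G has no triangles w.h.p.

E[X] ≈ 0.02704; in regime p = Θ(1/n^{3/2}) E[X] tends to 0 (below the triangle threshold p ~ 1/n).


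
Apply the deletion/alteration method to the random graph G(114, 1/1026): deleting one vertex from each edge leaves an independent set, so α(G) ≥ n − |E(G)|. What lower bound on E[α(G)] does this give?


E[|E(G)|] = C(114, 2)·p = 6441 · (1/1026) = 113/18.
E[α(G)] ≥ n − E[|E(G)|] = 114 − 113/18 = 1939/18.
Numerically: ≈ 107.722222.
(This is only a lower bound; the true E[α(G)] may be larger.)

E[α(G)] ≥ 1939/18 ≈ 107.722222.


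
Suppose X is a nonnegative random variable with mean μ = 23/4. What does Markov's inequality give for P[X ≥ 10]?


μ = E[X] = 23/4, a = 10.
Markov: P[X ≥ 10] ≤ μ/a = (23/4)/10 = 23/40.
Numerically: ≈ 0.5750.
(Since a = 10 > μ = 5.7500, the bound 23/40 is < 1 and informative.)

P[X ≥ 10] ≤ 23/40 ≈ 0.5750.


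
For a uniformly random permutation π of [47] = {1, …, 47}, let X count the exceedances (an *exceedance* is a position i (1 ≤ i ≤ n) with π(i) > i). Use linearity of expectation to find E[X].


Write X = Σ_{i=1}^{47} X_i, where X_i = 1_{π(i) > i}.
For each fixed i, π(i) is uniform over {1, …, 47} (marginal of a uniform permutation), so P[π(i) > i] = (n − i)/n. Summing: Σ_{i=1}^{47} (n − i)/n = (0 + 1 + … + 46)/47 = 47(47 − 1)/(2·47) = (47 − 1)/2.
Hence E[X] = Σ_{i=1}^{47} (47 − i)/47 = 23 ≈ 23.000000.

E[X] = 23 = 23.000000.


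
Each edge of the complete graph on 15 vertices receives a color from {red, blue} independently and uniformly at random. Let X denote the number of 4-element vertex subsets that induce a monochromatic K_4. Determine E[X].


Let X = Σ_S X_S over the C(15, 4) = 1365 subsets S of size 4, where X_S = 1 if the K_4 on S is monochromatic.
For a fixed S, the K_4 on S has C(4, 2) = 6 edges. P[all 6 edges red] = (1/2)^6, and likewise for blue, so P[monochromatic] = 2·(1/2)^6 = 2^{1 − 6} = 1/32.
By linearity: E[X] = C(15, 4) · 2^{1 − 6} = 1365 · 1/32 = 1365/32.
Numerically: E[X] ≈ 42.6562.

E[X] = C(15,4)·2^(1−C(4,2)) = 1365/32 ≈ 42.6562.


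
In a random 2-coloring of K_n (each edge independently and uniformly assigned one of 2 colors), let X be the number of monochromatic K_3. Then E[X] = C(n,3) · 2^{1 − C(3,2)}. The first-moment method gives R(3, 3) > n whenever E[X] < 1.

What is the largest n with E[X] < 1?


We need C(n, 3) · 2^{1 − 3} < 1, i.e. C(n, 3) < 2^{3 − 1} = 4.
Check values of n near the boundary:
  n = 3: C(3, 3) = 1; 1 < 4? YES
  n = 4: C(4, 3) = 4; 4 < 4? NO
The largest n with C(n, 3) < 4 is n = 3 (where E[X] = 1/4 ≈ 0.250000). Hence R(3, 3) > 3, i.e. R(3, 3) ≥ 4.

Largest n = 3; hence R(3, 3) > 3.


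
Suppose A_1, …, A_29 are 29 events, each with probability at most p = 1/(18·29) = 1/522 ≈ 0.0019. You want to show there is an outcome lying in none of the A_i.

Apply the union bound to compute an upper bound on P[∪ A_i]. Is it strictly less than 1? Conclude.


Union bound: P[∪_{i=1}^{29} A_i] ≤ Σ_i P[A_i] ≤ 29·p = 29·(1/522) = 1/18.
Numerically: 1/18 ≈ 0.0556.
Is 1/18 < 1? YES.
Since P[∪ A_i] ≤ 1/18 < 1, the complement has P[∩ A_i^c] ≥ 1 − 1/18 = 17/18 > 0, so some outcome avoids every A_i.

29·p = 1/18 ≈ 0.0556; existence CERTIFIED by the union bound.


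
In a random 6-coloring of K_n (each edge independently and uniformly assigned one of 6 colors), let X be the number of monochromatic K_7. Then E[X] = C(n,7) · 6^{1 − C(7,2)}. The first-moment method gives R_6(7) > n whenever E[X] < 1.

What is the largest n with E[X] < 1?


We need C(n, 7) · 6^{1 − 21} < 1, i.e. C(n, 7) < 6^{21 − 1} = 3656158440062976.
Check values of n near the boundary:
  n = 567: C(567, 7) = 3601671315933933; 3601671315933933 < 3656158440062976? YES
  n = 568: C(568, 7) = 3646611956239704; 3646611956239704 < 3656158440062976? YES
  n = 569: C(569, 7) = 3692032389858348; 3692032389858348 < 3656158440062976? NO
The largest n with C(n, 7) < 3656158440062976 is n = 568 (where E[X] = 16882462760369/16926659444736 ≈ 0.9974). Hence R_6(7) > 568, i.e. R_6(7) ≥ 569.

Largest n = 568; hence R_6(7) > 568.


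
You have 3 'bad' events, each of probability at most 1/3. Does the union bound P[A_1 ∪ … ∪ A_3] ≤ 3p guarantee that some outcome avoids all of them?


Union bound: P[∪_{i=1}^{3} A_i] ≤ Σ_i P[A_i] ≤ 3·p = 3·(1/3) = 1.
Numerically: 1 ≈ 1.0000.
Is 1 < 1? NO.
Since the bound 1 is ≥ 1, the union bound is uninformative here; it does NOT by itself certify existence.

3·p = 1 ≈ 1.0000; existence NOT certified by the union bound.


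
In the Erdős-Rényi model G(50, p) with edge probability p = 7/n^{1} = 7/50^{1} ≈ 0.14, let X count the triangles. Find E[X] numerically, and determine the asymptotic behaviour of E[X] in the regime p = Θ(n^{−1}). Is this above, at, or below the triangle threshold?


Number of potential triangles: C(50, 3) = 19600.
Each occurs with probability p³ ≈ (0.14)³ ≈ 2.744000e-03.
By linearity: E[X] = C(50, 3)·p³ ≈ 19600 · 2.744000e-03 ≈ 53.7824.
Here α = 1, so p = 7/n is exactly at the triangle threshold p ~ 1/n. Asymptotically E[X] → c³/6 = 7³/6 = 343/6 ≈ 57.1667, a bounded constant. In this regime the triangle count is asymptotically Poisson(c³/6).

E[X] ≈ 53.7824; in regime p = Θ(1/n^{1}) E[X] stays bounded (at the triangle threshold p ~ 1/n).


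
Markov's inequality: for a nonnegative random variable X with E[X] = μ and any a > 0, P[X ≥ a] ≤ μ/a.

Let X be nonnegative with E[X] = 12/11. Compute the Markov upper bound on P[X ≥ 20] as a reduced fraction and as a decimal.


μ = E[X] = 12/11, a = 20.
Markov: P[X ≥ 20] ≤ μ/a = (12/11)/20 = 3/55.
Numerically: ≈ 0.05455.
(Since a = 20 > μ = 1.09091, the bound 3/55 is < 1 and informative.)

P[X ≥ 20] ≤ 3/55 ≈ 0.05455.


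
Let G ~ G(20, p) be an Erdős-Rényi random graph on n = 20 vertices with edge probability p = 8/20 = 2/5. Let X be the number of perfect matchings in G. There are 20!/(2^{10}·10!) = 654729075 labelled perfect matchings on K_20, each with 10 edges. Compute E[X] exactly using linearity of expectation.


K_20 has 20!/(2^{10}·10!) = 654729075 labelled perfect matchings.
For each such perfect matching H, let X_H = 1 if all 10 edges of H are present in G. Then P[X_H = 1] = p^{10} = (2/5)^{10} = 1024/9765625.
By linearity of expectation: E[X] = Σ_H E[X_H] = 654729075 · p^{10} = 654729075 · 1024/9765625 = 26817702912/390625.
Numerically: E[X] ≈ 68653.

E[X] = 654729075 · (2/5)^{10} = 26817702912/390625 ≈ 68653.


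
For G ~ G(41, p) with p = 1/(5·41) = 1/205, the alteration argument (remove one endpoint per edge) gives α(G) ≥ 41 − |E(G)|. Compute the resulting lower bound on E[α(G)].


E[|E(G)|] = C(41, 2)·p = 820 · (1/205) = 4.
E[α(G)] ≥ n − E[|E(G)|] = 41 − 4 = 37.
Numerically: ≈ 37.000000.
(This is only a lower bound; the true E[α(G)] may be larger.)

E[α(G)] ≥ 37 ≈ 37.000000.


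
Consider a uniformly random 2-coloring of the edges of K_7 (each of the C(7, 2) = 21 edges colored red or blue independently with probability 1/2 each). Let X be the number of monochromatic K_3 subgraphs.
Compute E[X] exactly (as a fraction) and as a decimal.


Let X = Σ_S X_S over the C(7, 3) = 35 subsets S of size 3, where X_S = 1 if the K_3 on S is monochromatic.
For a fixed S, the K_3 on S has C(3, 2) = 3 edges. P[all 3 edges red] = (1/2)^3, and likewise for blue, so P[monochromatic] = 2·(1/2)^3 = 2^{1 − 3} = 1/4.
By linearity: E[X] = C(7, 3) · 2^{1 − 3} = 35 · 1/4 = 35/4.
Numerically: E[X] ≈ 8.7500.

E[X] = C(7,3)·2^(1−C(3,2)) = 35/4 ≈ 8.7500.


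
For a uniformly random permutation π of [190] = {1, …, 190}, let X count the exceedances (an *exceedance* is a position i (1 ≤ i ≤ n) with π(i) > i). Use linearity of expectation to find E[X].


Write X = Σ_{i=1}^{190} X_i, where X_i = 1_{π(i) > i}.
For each fixed i, π(i) is uniform over {1, …, 190} (marginal of a uniform permutation), so P[π(i) > i] = (n − i)/n. Summing: Σ_{i=1}^{190} (n − i)/n = (0 + 1 + … + 189)/190 = 190(190 − 1)/(2·190) = (190 − 1)/2.
Hence E[X] = Σ_{i=1}^{190} (190 − i)/190 = 189/2 ≈ 94.5000.

E[X] = 189/2 = 94.5000.


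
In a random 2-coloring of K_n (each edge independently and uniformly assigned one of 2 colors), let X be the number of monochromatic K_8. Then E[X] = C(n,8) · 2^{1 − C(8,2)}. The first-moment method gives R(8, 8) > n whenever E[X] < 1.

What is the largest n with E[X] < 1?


We need C(n, 8) · 2^{1 − 28} < 1, i.e. C(n, 8) < 2^{28 − 1} = 134217728.
Check values of n near the boundary:
  n = 37: C(37, 8) = 38608020; 38608020 < 134217728? YES
  n = 38: C(38, 8) = 48903492; 48903492 < 134217728? YES
  n = 39: C(39, 8) = 61523748; 61523748 < 134217728? YES
  n = 40: C(40, 8) = 76904685; 76904685 < 134217728? YES
  n = 41: C(41, 8) = 95548245; 95548245 < 134217728? YES
  n = 42: C(42, 8) = 118030185; 118030185 < 134217728? YES
  n = 43: C(43, 8) = 145008513; 145008513 < 134217728? NO
  n = 44: C(44, 8) = 177232627; 177232627 < 134217728? NO
The largest n with C(n, 8) < 134217728 is n = 42 (where E[X] = 118030185/134217728 ≈ 0.87939). Hence R(8, 8) > 42, i.e. R(8, 8) ≥ 43.

Largest n = 42; hence R(8, 8) > 42.


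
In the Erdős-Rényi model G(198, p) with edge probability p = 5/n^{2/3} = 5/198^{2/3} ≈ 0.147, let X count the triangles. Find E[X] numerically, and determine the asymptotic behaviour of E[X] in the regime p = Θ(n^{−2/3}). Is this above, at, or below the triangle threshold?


Number of potential triangles: C(198, 3) = 1274196.
Each occurs with probability p³ ≈ (0.147)³ ≈ 3.18845e-03.
By linearity: E[X] = C(198, 3)·p³ ≈ 1274196 · 3.18845e-03 ≈ 4062.710.
Since α = 2/3 < 1, p = c/n^{2/3} ≫ 1/n is above the triangle threshold p ~ 1/n. Asymptotically E[X] ~ (c³/6)·n^{3(1−α)} = (5³/6)·n^{1} → ∞; triangles are abundant w.h.p.

E[X] ≈ 4062.710; in regime p = Θ(1/n^{2/3}) E[X] diverges (above the triangle threshold p ~ 1/n).


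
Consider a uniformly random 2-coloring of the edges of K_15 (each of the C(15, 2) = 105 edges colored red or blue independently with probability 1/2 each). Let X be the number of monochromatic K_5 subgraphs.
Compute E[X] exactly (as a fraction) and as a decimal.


Let X = Σ_S X_S over the C(15, 5) = 3003 subsets S of size 5, where X_S = 1 if the K_5 on S is monochromatic.
For a fixed S, the K_5 on S has C(5, 2) = 10 edges. P[all 10 edges red] = (1/2)^10, and likewise for blue, so P[monochromatic] = 2·(1/2)^10 = 2^{1 − 10} = 1/512.
By linearity: E[X] = C(15, 5) · 2^{1 − 10} = 3003 · 1/512 = 3003/512.
Numerically: E[X] ≈ 5.865234.

E[X] = C(15,5)·2^(1−C(5,2)) = 3003/512 ≈ 5.865234.


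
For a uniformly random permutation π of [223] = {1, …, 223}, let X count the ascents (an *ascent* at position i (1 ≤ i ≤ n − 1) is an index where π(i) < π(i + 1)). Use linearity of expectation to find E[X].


Write X = Σ X_I over i = 1, …, 222, with X_I the indicator of one ascent.
There are 222 indicators.
For each fixed i, the pair (π(i), π(i+1)) is a uniformly random ordered pair of distinct values from {1, …, 223}; by symmetry P[π(i) < π(i+1)] = 1/2.
By linearity: E[X] = 222 · (1/2) = (223 − 1) · (1/2) = 111 ≈ 111.000000.

E[X] = 111 = 111.000000.


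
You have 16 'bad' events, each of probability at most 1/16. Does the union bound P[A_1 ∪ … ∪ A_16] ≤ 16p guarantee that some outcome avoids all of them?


Union bound: P[∪_{i=1}^{16} A_i] ≤ Σ_i P[A_i] ≤ 16·p = 16·(1/16) = 1.
Numerically: 1 ≈ 1.000000.
Is 1 < 1? NO.
Since the bound 1 is ≥ 1, the union bound is uninformative here; it does NOT by itself certify existence.

16·p = 1 ≈ 1.000000; existence NOT certified by the union bound.


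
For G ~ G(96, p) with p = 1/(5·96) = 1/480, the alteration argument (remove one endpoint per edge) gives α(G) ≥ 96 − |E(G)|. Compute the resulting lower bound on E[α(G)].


E[|E(G)|] = C(96, 2)·p = 4560 · (1/480) = 19/2.
E[α(G)] ≥ n − E[|E(G)|] = 96 − 19/2 = 173/2.
Numerically: ≈ 86.500.
(This is only a lower bound; the true E[α(G)] may be larger.)

E[α(G)] ≥ 173/2 ≈ 86.500.


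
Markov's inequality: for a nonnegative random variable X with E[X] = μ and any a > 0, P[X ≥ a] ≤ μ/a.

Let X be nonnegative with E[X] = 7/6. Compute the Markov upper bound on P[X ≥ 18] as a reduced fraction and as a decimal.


μ = E[X] = 7/6, a = 18.
Markov: P[X ≥ 18] ≤ μ/a = (7/6)/18 = 7/108.
Numerically: ≈ 0.06481.
(Since a = 18 > μ = 1.16667, the bound 7/108 is < 1 and informative.)

P[X ≥ 18] ≤ 7/108 ≈ 0.06481.


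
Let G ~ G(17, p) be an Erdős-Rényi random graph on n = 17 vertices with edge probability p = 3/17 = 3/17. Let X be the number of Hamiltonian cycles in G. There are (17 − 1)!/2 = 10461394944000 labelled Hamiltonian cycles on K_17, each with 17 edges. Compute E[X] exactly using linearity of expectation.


K_17 has (17 − 1)!/2 = 10461394944000 labelled Hamiltonian cycles.
For each such Hamiltonian cycle H, let X_H = 1 if all 17 edges of H are present in G. Then P[X_H = 1] = p^{17} = (3/17)^{17} = 129140163/827240261886336764177.
By linearity: E[X] = Σ_H E[X_H] = 10461394944000 · p^{17} = 10461394944000 · 129140163/827240261886336764177 = 1350986248275535872000/827240261886336764177.
Numerically: E[X] ≈ 1.63312.

E[X] = 10461394944000 · (3/17)^{17} = 1350986248275535872000/827240261886336764177 ≈ 1.63312.
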